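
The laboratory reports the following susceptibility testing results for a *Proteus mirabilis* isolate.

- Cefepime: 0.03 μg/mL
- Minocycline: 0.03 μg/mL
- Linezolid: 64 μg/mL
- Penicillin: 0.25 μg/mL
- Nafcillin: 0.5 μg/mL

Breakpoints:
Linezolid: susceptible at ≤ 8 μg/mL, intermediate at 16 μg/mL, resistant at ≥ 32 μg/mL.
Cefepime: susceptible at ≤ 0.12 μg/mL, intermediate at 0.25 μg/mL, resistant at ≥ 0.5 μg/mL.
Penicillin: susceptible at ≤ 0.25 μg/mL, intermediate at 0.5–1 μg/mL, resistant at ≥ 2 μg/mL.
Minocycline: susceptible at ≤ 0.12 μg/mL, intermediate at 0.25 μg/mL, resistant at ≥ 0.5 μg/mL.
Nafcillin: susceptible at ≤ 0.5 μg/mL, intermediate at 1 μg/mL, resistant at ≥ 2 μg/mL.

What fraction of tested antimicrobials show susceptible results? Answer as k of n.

Cefepime (0.03 μg/mL) ≤ 0.12 μg/mL ⇒ S
Minocycline: 0.03 μg/mL is ≤ 0.12 μg/mL — susceptible
Linezolid 64 μg/mL: ≥ 32 μg/mL — R
Penicillin: 0.25 μg/mL is ≤ 0.25 μg/mL → Susceptible
Nafcillin (0.5 μg/mL) ≤ 0.5 μg/mL → S
Susceptible: 4/5

4 of 5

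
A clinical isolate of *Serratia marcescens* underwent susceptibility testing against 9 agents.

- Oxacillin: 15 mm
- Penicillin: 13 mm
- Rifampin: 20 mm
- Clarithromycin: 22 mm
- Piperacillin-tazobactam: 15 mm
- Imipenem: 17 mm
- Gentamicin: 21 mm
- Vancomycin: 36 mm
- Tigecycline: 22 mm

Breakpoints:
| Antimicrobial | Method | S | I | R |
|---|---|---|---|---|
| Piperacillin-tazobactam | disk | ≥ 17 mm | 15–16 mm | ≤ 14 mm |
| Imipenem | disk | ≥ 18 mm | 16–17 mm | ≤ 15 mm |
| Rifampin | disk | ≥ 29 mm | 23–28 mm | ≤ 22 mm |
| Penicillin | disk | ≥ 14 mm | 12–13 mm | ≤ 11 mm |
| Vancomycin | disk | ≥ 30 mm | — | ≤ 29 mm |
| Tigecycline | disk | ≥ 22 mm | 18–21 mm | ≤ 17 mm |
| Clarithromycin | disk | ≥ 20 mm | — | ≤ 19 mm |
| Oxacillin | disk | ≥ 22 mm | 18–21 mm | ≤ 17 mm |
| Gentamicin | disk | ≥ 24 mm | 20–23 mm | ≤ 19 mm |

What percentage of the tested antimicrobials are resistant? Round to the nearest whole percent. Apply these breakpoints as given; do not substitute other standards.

Oxacillin: 15 mm is ≤ 17 mm — Resistant
Penicillin (13 mm) in 12–13 mm ⇒ intermediate
Rifampin (20 mm) ≤ 22 mm ⇒ R
Clarithromycin (22 mm) ≥ 20 mm → Susceptible
Piperacillin-tazobactam (15 mm) in 15–16 mm — I
Imipenem: 17 mm is in 16–17 mm ⇒ intermediate
Gentamicin (21 mm) in 20–23 mm ⇒ intermediate
Vancomycin (36 mm) ≥ 30 mm → Susceptible
Tigecycline 22 mm: ≥ 22 mm → susceptible
Resistant: 2/9

22%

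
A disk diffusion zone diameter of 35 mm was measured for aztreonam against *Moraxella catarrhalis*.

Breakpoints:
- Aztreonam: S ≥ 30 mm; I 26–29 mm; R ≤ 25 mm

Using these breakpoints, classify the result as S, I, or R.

S

Aztreonam 35 mm: ≥ 30 mm — susceptible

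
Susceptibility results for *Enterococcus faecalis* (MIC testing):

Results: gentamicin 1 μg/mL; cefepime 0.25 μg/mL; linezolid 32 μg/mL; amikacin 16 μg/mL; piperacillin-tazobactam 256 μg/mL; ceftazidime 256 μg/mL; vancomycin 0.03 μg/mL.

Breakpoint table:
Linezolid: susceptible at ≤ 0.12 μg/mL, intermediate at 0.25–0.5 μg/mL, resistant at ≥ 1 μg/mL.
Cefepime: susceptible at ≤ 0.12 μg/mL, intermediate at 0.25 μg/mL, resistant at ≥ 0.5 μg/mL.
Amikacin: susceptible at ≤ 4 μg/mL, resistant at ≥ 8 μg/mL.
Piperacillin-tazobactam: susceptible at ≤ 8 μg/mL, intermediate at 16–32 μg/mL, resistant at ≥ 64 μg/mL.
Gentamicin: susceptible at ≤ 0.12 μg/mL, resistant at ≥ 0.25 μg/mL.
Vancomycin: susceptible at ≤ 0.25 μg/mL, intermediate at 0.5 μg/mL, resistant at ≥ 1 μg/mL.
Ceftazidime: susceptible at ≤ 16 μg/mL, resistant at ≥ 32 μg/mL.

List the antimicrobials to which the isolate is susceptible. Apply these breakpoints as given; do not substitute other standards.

Gentamicin (1 μg/mL) ≥ 0.25 μg/mL ⇒ Resistant
Cefepime: 0.25 μg/mL is = 0.25 μg/mL → Intermediate
Linezolid 32 μg/mL: ≥ 1 μg/mL — resistant
Amikacin: 16 μg/mL is ≥ 8 μg/mL → resistant
Piperacillin-tazobactam 256 μg/mL: ≥ 64 μg/mL — resistant
Ceftazidime (256 μg/mL) ≥ 32 μg/mL ⇒ resistant
Vancomycin: 0.03 μg/mL is ≤ 0.25 μg/mL → S

vancomycin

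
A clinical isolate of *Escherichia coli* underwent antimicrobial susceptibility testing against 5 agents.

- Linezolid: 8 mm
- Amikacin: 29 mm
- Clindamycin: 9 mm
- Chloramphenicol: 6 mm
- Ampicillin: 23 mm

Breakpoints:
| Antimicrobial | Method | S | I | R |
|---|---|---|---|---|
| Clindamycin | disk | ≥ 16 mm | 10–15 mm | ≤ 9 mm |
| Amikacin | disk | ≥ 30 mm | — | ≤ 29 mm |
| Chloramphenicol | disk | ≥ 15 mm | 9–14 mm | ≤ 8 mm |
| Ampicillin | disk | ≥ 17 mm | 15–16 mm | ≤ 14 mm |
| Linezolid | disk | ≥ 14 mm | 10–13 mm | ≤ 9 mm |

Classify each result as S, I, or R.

R, R, R, R, S

Linezolid (8 mm) ≤ 9 mm → Resistant
Amikacin 29 mm: ≤ 29 mm → Resistant
Clindamycin: 9 mm is ≤ 9 mm → R
Chloramphenicol: 6 mm is ≤ 8 mm ⇒ R
Ampicillin: 23 mm is ≥ 17 mm — susceptible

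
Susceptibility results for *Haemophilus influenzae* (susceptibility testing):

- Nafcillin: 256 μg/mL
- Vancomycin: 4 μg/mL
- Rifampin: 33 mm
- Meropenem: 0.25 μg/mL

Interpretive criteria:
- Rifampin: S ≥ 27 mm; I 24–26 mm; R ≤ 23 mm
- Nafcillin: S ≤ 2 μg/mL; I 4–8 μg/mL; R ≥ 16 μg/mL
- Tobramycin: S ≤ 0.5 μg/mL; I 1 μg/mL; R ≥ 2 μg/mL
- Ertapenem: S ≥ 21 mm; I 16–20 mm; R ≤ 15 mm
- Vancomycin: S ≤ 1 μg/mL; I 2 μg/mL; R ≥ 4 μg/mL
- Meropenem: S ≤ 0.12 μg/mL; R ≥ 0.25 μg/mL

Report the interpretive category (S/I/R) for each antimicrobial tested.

R, R, S, R

Nafcillin: 256 μg/mL is ≥ 16 μg/mL ⇒ resistant
Vancomycin: 4 μg/mL is ≥ 4 μg/mL — R
Rifampin (33 mm) ≥ 27 mm — Susceptible
Meropenem 0.25 μg/mL: ≥ 0.25 μg/mL ⇒ R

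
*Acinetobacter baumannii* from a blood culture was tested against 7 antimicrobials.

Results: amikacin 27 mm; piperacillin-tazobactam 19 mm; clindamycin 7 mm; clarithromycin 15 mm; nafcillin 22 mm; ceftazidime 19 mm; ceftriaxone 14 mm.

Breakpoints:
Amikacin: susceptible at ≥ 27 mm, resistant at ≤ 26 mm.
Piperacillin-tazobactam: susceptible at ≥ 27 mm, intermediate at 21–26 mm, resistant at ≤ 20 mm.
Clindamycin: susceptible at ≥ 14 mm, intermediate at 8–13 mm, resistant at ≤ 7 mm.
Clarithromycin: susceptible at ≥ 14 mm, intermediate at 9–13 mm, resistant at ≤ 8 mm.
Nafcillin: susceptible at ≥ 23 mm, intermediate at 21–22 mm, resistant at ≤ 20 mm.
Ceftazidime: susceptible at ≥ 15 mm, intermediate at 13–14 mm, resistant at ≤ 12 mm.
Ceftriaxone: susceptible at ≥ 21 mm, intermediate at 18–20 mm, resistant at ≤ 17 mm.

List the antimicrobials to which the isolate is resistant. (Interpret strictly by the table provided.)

piperacillin-tazobactam, clindamycin, ceftriaxone

Amikacin 27 mm: ≥ 27 mm → susceptible
Piperacillin-tazobactam 19 mm: ≤ 20 mm ⇒ resistant
Clindamycin (7 mm) ≤ 7 mm — resistant
Clarithromycin (15 mm) ≥ 14 mm → susceptible
Nafcillin 22 mm: in 21–22 mm → I
Ceftazidime (19 mm) ≥ 15 mm → S
Ceftriaxone (14 mm) ≤ 17 mm — resistant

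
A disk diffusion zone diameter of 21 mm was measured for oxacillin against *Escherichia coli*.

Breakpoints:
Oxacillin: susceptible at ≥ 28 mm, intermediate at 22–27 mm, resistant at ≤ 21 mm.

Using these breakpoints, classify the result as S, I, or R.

R

Oxacillin (21 mm) ≤ 21 mm — Resistant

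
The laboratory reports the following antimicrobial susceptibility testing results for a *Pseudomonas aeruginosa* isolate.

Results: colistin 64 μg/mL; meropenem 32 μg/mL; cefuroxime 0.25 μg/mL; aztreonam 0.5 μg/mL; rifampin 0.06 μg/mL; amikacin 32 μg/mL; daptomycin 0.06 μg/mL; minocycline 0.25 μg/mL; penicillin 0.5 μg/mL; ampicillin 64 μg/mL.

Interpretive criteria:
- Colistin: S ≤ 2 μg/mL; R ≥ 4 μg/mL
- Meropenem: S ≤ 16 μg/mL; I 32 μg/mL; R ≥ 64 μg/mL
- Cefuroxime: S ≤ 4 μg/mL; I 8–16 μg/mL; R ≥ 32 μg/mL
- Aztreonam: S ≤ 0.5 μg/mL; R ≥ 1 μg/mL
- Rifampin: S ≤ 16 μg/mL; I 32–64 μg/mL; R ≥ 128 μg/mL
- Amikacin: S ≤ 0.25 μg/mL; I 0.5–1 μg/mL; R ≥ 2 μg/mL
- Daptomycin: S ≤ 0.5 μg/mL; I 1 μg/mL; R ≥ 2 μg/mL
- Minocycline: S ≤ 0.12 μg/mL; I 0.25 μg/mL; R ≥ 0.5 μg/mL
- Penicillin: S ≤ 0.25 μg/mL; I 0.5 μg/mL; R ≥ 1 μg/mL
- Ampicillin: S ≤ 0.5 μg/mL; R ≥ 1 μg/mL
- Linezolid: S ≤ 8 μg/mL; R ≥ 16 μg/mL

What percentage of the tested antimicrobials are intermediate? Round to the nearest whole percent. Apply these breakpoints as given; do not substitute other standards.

Colistin (64 μg/mL) ≥ 4 μg/mL — R
Meropenem (32 μg/mL) = 32 μg/mL ⇒ I
Cefuroxime: 0.25 μg/mL is ≤ 4 μg/mL — S
Aztreonam (0.5 μg/mL) ≤ 0.5 μg/mL — S
Rifampin: 0.06 μg/mL is ≤ 16 μg/mL — S
Amikacin: 32 μg/mL is ≥ 2 μg/mL → R
Daptomycin (0.06 μg/mL) ≤ 0.5 μg/mL — Susceptible
Minocycline: 0.25 μg/mL is = 0.25 μg/mL → intermediate
Penicillin 0.5 μg/mL: = 0.5 μg/mL — I
Ampicillin (64 μg/mL) ≥ 1 μg/mL ⇒ resistant
Intermediate: 3/10

30%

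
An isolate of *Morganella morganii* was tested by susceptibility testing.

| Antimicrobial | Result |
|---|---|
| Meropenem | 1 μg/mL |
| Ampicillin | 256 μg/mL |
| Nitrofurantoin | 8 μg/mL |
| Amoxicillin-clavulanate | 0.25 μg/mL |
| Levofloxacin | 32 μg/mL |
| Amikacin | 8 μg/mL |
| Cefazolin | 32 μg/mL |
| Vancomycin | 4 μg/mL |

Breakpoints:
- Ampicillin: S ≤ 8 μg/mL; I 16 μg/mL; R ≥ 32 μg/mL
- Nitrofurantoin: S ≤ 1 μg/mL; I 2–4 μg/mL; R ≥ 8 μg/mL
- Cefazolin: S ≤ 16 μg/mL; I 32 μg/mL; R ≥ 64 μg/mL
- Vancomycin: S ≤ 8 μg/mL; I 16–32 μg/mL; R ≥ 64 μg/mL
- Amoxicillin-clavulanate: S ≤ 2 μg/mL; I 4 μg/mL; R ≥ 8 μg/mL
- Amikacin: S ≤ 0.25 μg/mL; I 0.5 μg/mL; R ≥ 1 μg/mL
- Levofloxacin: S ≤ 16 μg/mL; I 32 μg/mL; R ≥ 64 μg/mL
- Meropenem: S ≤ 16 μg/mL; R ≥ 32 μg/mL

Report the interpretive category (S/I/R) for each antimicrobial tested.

Meropenem: 1 μg/mL is ≤ 16 μg/mL — susceptible
Ampicillin: 256 μg/mL is ≥ 32 μg/mL — R
Nitrofurantoin (8 μg/mL) ≥ 8 μg/mL ⇒ resistant
Amoxicillin-clavulanate (0.25 μg/mL) ≤ 2 μg/mL → Susceptible
Levofloxacin 32 μg/mL: = 32 μg/mL — intermediate
Amikacin: 8 μg/mL is ≥ 1 μg/mL — Resistant
Cefazolin: 32 μg/mL is = 32 μg/mL ⇒ Intermediate
Vancomycin 4 μg/mL: ≤ 8 μg/mL ⇒ susceptible

S, R, R, S, I, R, I, S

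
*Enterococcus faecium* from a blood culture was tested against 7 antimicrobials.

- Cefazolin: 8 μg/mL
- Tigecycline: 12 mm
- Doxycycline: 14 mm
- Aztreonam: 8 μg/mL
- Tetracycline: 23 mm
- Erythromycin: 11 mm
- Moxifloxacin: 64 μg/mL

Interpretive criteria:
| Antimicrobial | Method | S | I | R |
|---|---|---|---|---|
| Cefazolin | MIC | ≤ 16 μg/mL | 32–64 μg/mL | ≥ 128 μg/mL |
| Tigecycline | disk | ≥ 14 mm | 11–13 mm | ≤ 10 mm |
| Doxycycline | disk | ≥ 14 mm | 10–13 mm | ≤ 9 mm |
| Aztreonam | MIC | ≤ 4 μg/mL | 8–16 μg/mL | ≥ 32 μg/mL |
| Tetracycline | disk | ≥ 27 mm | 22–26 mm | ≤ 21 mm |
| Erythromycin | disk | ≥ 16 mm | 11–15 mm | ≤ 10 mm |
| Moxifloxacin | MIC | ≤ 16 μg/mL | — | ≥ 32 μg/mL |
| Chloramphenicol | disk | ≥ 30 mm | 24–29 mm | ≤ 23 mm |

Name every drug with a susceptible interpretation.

Cefazolin (8 μg/mL) ≤ 16 μg/mL ⇒ Susceptible
Tigecycline: 12 mm is in 11–13 mm ⇒ Intermediate
Doxycycline 14 mm: ≥ 14 mm ⇒ Susceptible
Aztreonam 8 μg/mL: in 8–16 μg/mL → Intermediate
Tetracycline (23 mm) in 22–26 mm ⇒ intermediate
Erythromycin: 11 mm is in 11–15 mm — Intermediate
Moxifloxacin 64 μg/mL: ≥ 32 μg/mL — R

cefazolin, doxycycline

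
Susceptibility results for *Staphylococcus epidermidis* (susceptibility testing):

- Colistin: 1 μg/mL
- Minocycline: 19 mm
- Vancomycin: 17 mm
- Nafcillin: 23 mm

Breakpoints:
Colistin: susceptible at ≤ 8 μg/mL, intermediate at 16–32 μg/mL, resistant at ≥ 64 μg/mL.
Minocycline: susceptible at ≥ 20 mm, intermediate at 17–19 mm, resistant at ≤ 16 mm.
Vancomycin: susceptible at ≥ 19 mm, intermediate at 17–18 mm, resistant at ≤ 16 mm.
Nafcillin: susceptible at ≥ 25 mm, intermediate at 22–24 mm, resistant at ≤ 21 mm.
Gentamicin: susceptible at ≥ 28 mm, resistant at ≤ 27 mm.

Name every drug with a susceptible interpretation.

colistin

Colistin: 1 μg/mL is ≤ 8 μg/mL → susceptible
Minocycline: 19 mm is in 17–19 mm ⇒ I
Vancomycin 17 mm: in 17–18 mm — intermediate
Nafcillin 23 mm: in 22–24 mm → Intermediate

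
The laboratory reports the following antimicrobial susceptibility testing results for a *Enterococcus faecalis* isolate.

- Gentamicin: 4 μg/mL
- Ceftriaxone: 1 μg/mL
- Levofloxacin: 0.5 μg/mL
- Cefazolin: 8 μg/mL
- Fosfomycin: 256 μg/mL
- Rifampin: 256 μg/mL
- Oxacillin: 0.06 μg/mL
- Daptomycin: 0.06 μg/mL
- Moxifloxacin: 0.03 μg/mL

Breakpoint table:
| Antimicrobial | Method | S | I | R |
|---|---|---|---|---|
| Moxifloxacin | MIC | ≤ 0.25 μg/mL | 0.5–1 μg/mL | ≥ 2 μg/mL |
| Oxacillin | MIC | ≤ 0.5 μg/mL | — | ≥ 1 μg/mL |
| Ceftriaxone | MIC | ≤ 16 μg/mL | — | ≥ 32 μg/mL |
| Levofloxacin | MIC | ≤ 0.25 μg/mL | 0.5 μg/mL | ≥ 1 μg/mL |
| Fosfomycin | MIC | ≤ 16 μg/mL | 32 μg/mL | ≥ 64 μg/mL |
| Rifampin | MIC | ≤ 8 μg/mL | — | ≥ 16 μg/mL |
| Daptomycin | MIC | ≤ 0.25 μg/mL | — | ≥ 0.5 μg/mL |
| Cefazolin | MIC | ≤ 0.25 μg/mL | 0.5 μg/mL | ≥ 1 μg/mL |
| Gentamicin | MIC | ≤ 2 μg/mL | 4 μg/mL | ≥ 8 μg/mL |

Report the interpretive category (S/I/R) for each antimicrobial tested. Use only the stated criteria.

Gentamicin 4 μg/mL: = 4 μg/mL — Intermediate
Ceftriaxone (1 μg/mL) ≤ 16 μg/mL ⇒ S
Levofloxacin 0.5 μg/mL: = 0.5 μg/mL ⇒ I
Cefazolin (8 μg/mL) ≥ 1 μg/mL → resistant
Fosfomycin 256 μg/mL: ≥ 64 μg/mL — resistant
Rifampin 256 μg/mL: ≥ 16 μg/mL → resistant
Oxacillin 0.06 μg/mL: ≤ 0.5 μg/mL ⇒ Susceptible
Daptomycin (0.06 μg/mL) ≤ 0.25 μg/mL → Susceptible
Moxifloxacin (0.03 μg/mL) ≤ 0.25 μg/mL → Susceptible

I, S, I, R, R, R, S, S, S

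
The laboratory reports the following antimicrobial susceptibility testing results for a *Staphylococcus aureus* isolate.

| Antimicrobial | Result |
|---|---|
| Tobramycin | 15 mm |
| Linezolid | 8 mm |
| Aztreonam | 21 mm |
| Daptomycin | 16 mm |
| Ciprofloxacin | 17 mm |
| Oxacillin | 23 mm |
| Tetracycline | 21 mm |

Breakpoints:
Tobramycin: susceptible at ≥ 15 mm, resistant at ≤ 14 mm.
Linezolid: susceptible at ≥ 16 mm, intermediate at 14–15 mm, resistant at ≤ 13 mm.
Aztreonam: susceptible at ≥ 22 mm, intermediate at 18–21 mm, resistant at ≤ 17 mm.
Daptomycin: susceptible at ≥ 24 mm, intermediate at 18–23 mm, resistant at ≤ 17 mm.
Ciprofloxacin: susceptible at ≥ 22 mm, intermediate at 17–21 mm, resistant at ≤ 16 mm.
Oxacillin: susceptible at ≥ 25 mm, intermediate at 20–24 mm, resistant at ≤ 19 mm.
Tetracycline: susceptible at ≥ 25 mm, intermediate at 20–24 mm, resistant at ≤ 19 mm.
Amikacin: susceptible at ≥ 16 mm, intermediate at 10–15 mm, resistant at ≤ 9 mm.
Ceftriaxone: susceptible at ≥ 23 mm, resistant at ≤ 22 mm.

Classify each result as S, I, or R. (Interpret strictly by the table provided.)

Tobramycin: 15 mm is ≥ 15 mm ⇒ S
Linezolid 8 mm: ≤ 13 mm — resistant
Aztreonam: 21 mm is in 18–21 mm — intermediate
Daptomycin (16 mm) ≤ 17 mm — Resistant
Ciprofloxacin: 17 mm is in 17–21 mm ⇒ intermediate
Oxacillin (23 mm) in 20–24 mm — Intermediate
Tetracycline: 21 mm is in 20–24 mm — intermediate

S, R, I, R, I, I, I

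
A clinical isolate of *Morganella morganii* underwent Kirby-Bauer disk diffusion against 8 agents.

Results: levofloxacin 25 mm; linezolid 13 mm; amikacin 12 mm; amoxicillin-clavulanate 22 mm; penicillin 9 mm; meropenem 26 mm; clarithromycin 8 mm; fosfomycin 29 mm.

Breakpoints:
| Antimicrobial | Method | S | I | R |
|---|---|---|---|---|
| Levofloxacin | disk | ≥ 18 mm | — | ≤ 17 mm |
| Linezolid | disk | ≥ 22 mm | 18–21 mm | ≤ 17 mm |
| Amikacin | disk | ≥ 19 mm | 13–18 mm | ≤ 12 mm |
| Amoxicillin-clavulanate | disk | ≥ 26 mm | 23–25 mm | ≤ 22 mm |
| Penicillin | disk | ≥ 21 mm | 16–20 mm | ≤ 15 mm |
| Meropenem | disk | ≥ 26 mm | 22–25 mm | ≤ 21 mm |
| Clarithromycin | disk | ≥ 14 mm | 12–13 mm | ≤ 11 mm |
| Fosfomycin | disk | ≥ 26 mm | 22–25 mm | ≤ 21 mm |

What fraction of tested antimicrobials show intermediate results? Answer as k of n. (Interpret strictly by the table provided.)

0 of 8

Levofloxacin: 25 mm is ≥ 18 mm — Susceptible
Linezolid 13 mm: ≤ 17 mm — resistant
Amikacin 12 mm: ≤ 12 mm ⇒ resistant
Amoxicillin-clavulanate: 22 mm is ≤ 22 mm ⇒ resistant
Penicillin (9 mm) ≤ 15 mm ⇒ R
Meropenem: 26 mm is ≥ 26 mm ⇒ susceptible
Clarithromycin: 8 mm is ≤ 11 mm ⇒ resistant
Fosfomycin 29 mm: ≥ 26 mm — S
Intermediate: 0/8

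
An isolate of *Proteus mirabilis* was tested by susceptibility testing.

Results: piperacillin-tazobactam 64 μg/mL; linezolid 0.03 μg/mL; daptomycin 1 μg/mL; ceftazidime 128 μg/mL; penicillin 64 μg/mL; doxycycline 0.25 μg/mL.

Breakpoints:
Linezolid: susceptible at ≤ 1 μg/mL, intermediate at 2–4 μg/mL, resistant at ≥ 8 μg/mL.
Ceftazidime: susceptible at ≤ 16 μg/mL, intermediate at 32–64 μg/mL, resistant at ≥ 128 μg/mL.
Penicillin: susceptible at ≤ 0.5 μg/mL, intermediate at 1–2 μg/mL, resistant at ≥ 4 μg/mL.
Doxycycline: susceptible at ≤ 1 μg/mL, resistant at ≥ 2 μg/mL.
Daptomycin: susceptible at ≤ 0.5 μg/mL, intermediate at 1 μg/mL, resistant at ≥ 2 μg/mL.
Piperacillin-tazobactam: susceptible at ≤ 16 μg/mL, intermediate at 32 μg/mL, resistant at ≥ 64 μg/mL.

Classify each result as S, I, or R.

Piperacillin-tazobactam: 64 μg/mL is ≥ 64 μg/mL ⇒ Resistant
Linezolid: 0.03 μg/mL is ≤ 1 μg/mL → susceptible
Daptomycin (1 μg/mL) = 1 μg/mL — I
Ceftazidime (128 μg/mL) ≥ 128 μg/mL — Resistant
Penicillin: 64 μg/mL is ≥ 4 μg/mL → R
Doxycycline (0.25 μg/mL) ≤ 1 μg/mL → Susceptible

R, S, I, R, R, S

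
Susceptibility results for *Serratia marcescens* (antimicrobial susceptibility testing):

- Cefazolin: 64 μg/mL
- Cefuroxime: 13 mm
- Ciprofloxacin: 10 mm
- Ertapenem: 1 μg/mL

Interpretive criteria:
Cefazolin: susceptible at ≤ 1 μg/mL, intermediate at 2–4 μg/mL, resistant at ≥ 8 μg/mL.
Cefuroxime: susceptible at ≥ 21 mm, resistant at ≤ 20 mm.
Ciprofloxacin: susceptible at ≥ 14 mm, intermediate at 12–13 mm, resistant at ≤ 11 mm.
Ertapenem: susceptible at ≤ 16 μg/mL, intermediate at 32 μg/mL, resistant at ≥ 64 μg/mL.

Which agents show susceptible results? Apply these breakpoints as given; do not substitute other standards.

Cefazolin 64 μg/mL: ≥ 8 μg/mL → resistant
Cefuroxime 13 mm: ≤ 20 mm — R
Ciprofloxacin 10 mm: ≤ 11 mm — Resistant
Ertapenem: 1 μg/mL is ≤ 16 μg/mL — S

ertapenem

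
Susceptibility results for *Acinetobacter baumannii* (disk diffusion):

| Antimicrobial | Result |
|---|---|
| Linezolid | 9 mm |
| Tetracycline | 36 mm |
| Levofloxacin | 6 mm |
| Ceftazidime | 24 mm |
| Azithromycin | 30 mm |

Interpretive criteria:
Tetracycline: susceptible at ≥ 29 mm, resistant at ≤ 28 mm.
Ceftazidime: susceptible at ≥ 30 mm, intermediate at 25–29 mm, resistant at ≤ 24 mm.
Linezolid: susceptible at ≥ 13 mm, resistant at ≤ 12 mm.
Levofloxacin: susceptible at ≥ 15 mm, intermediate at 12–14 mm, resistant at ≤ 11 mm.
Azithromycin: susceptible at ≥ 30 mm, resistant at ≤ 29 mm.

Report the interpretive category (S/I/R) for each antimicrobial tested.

Linezolid 9 mm: ≤ 12 mm → Resistant
Tetracycline: 36 mm is ≥ 29 mm → Susceptible
Levofloxacin: 6 mm is ≤ 11 mm — Resistant
Ceftazidime 24 mm: ≤ 24 mm — resistant
Azithromycin (30 mm) ≥ 30 mm — Susceptible

R, S, R, R, S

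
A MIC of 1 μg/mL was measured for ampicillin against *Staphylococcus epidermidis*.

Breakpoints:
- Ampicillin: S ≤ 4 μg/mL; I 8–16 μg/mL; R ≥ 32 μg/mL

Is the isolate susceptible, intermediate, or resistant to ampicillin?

Ampicillin: 1 μg/mL is ≤ 4 μg/mL ⇒ Susceptible

S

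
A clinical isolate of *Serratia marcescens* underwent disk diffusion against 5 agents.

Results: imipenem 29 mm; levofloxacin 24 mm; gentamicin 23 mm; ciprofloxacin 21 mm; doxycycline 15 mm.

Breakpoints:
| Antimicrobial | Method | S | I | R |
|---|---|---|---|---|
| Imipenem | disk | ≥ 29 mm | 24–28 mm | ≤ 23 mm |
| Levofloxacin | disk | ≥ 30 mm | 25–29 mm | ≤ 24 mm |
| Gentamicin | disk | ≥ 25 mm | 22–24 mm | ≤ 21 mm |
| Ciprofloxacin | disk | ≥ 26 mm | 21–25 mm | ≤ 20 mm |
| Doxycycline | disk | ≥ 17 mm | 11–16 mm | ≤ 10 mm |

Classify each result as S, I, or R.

S, R, I, I, I

Imipenem 29 mm: ≥ 29 mm → S
Levofloxacin 24 mm: ≤ 24 mm ⇒ resistant
Gentamicin (23 mm) in 22–24 mm → intermediate
Ciprofloxacin 21 mm: in 21–25 mm ⇒ intermediate
Doxycycline (15 mm) in 11–16 mm → Intermediate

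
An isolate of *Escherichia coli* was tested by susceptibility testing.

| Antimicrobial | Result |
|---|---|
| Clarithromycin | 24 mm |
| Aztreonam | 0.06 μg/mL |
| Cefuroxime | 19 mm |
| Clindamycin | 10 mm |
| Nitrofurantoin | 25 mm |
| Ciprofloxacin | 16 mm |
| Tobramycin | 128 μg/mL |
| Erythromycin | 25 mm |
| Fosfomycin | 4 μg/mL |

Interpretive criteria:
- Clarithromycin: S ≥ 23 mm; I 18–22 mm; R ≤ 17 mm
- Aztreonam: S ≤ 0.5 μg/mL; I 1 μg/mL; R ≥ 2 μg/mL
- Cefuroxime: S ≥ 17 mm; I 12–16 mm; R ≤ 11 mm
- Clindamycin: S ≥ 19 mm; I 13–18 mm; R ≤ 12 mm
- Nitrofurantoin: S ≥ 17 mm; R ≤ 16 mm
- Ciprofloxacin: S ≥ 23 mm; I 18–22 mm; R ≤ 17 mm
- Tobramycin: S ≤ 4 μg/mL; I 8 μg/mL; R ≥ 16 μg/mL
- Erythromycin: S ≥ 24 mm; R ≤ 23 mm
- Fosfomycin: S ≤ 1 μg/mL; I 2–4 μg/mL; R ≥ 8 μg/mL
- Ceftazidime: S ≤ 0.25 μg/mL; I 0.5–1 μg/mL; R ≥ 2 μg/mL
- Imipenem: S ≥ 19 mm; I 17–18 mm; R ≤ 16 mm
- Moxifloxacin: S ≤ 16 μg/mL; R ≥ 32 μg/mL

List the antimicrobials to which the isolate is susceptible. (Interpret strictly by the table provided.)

Clarithromycin (24 mm) ≥ 23 mm ⇒ Susceptible
Aztreonam: 0.06 μg/mL is ≤ 0.5 μg/mL → Susceptible
Cefuroxime: 19 mm is ≥ 17 mm — S
Clindamycin 10 mm: ≤ 12 mm ⇒ resistant
Nitrofurantoin (25 mm) ≥ 17 mm ⇒ Susceptible
Ciprofloxacin 16 mm: ≤ 17 mm ⇒ resistant
Tobramycin 128 μg/mL: ≥ 16 μg/mL ⇒ Resistant
Erythromycin: 25 mm is ≥ 24 mm → Susceptible
Fosfomycin: 4 μg/mL is in 2–4 μg/mL ⇒ intermediate

clarithromycin, aztreonam, cefuroxime, nitrofurantoin, erythromycin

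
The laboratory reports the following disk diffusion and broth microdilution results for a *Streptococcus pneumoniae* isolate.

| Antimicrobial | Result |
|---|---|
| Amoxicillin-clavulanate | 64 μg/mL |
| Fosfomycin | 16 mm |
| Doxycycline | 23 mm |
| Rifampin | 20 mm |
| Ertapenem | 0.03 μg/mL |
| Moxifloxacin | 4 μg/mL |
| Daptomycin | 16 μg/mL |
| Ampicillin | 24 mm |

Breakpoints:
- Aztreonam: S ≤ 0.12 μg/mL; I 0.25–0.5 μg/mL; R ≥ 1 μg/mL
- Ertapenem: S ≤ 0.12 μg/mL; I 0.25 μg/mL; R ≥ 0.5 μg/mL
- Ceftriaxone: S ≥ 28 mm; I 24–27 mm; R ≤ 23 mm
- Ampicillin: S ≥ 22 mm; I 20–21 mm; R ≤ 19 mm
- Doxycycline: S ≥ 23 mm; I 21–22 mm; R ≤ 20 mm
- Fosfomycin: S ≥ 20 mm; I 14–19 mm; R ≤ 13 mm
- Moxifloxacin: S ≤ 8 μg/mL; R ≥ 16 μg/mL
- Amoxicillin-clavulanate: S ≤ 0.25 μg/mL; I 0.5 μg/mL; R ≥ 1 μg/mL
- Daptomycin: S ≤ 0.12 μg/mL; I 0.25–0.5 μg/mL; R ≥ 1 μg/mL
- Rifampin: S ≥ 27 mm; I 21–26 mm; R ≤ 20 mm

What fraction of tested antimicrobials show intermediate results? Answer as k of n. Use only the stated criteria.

Amoxicillin-clavulanate: 64 μg/mL is ≥ 1 μg/mL ⇒ R
Fosfomycin (16 mm) in 14–19 mm — intermediate
Doxycycline (23 mm) ≥ 23 mm ⇒ Susceptible
Rifampin 20 mm: ≤ 20 mm ⇒ Resistant
Ertapenem: 0.03 μg/mL is ≤ 0.12 μg/mL → S
Moxifloxacin 4 μg/mL: ≤ 8 μg/mL → S
Daptomycin (16 μg/mL) ≥ 1 μg/mL — R
Ampicillin 24 mm: ≥ 22 mm → susceptible
Intermediate: 1/8

1 of 8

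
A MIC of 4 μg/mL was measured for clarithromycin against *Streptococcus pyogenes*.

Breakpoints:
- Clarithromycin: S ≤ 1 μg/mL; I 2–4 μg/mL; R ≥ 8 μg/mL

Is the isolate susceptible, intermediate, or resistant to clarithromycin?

I

Clarithromycin (4 μg/mL) in 2–4 μg/mL ⇒ Intermediate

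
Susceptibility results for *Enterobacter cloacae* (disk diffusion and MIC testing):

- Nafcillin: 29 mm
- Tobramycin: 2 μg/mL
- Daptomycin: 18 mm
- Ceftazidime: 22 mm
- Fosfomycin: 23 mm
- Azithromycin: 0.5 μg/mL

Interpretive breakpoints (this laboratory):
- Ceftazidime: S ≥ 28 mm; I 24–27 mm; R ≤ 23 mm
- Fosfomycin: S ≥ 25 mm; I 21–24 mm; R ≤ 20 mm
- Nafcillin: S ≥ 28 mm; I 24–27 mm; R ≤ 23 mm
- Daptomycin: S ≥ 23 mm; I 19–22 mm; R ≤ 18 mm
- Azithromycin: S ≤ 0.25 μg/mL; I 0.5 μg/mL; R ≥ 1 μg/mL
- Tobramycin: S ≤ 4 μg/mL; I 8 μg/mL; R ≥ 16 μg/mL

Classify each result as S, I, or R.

S, S, R, R, I, I

Nafcillin: 29 mm is ≥ 28 mm → Susceptible
Tobramycin: 2 μg/mL is ≤ 4 μg/mL → Susceptible
Daptomycin (18 mm) ≤ 18 mm — R
Ceftazidime 22 mm: ≤ 23 mm — Resistant
Fosfomycin: 23 mm is in 21–24 mm — intermediate
Azithromycin (0.5 μg/mL) = 0.5 μg/mL — Intermediate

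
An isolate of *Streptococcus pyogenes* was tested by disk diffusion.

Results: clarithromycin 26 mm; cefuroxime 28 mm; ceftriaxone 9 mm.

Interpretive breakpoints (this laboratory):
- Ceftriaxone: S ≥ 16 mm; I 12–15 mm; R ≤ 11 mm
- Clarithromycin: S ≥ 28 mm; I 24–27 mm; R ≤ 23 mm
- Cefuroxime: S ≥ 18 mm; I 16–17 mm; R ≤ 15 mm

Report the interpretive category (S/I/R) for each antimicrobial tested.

Clarithromycin (26 mm) in 24–27 mm ⇒ intermediate
Cefuroxime (28 mm) ≥ 18 mm ⇒ S
Ceftriaxone: 9 mm is ≤ 11 mm → R

I, S, R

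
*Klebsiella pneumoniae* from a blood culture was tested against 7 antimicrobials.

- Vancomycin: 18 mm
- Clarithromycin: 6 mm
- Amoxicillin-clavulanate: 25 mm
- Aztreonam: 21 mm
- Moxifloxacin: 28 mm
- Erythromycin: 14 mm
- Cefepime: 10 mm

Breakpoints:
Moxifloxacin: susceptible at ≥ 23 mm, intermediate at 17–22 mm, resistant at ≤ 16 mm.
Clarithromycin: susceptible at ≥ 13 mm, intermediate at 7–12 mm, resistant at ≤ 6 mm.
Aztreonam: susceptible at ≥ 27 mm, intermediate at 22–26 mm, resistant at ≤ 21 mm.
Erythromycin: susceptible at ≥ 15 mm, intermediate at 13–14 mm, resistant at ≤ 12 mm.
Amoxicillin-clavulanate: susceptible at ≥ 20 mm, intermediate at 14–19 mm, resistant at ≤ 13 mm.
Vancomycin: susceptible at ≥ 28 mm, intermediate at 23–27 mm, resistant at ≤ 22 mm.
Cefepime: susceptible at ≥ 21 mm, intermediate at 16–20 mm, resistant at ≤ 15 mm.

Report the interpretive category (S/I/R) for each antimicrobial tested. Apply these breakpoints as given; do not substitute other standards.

Vancomycin: 18 mm is ≤ 22 mm ⇒ resistant
Clarithromycin (6 mm) ≤ 6 mm — Resistant
Amoxicillin-clavulanate (25 mm) ≥ 20 mm ⇒ Susceptible
Aztreonam 21 mm: ≤ 21 mm ⇒ Resistant
Moxifloxacin: 28 mm is ≥ 23 mm → susceptible
Erythromycin: 14 mm is in 13–14 mm — intermediate
Cefepime: 10 mm is ≤ 15 mm ⇒ resistant

R, R, S, R, S, I, R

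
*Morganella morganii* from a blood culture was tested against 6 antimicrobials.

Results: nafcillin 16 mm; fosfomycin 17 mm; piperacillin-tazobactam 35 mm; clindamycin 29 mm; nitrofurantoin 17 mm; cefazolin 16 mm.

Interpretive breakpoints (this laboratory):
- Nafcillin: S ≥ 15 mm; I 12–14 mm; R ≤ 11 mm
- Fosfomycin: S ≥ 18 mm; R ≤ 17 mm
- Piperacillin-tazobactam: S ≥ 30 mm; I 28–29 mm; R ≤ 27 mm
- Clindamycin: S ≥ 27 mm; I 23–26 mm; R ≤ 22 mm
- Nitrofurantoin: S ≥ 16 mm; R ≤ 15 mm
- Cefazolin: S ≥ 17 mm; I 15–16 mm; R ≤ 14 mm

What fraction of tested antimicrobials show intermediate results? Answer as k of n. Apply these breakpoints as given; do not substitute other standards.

Nafcillin: 16 mm is ≥ 15 mm — S
Fosfomycin 17 mm: ≤ 17 mm ⇒ R
Piperacillin-tazobactam 35 mm: ≥ 30 mm → Susceptible
Clindamycin 29 mm: ≥ 27 mm ⇒ susceptible
Nitrofurantoin: 17 mm is ≥ 16 mm — Susceptible
Cefazolin 16 mm: in 15–16 mm — I
Intermediate: 1/6

1 of 6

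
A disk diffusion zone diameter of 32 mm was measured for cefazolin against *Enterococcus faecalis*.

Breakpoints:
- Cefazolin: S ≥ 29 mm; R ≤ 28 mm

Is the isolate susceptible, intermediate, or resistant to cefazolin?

S

Cefazolin 32 mm: ≥ 29 mm ⇒ S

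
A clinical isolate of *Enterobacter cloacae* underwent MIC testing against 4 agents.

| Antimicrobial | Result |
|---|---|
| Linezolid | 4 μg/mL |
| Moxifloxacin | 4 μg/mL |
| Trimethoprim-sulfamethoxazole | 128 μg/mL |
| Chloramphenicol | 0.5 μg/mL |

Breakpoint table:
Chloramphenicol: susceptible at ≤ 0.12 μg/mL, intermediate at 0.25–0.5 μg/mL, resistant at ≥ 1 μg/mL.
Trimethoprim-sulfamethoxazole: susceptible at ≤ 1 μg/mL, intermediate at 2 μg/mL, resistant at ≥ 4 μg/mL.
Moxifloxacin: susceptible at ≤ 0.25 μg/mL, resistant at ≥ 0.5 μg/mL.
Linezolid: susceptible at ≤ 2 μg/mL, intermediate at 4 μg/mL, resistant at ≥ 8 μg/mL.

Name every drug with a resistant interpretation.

Linezolid: 4 μg/mL is = 4 μg/mL — I
Moxifloxacin (4 μg/mL) ≥ 0.5 μg/mL ⇒ R
Trimethoprim-sulfamethoxazole: 128 μg/mL is ≥ 4 μg/mL ⇒ R
Chloramphenicol 0.5 μg/mL: in 0.25–0.5 μg/mL — I

moxifloxacin, trimethoprim-sulfamethoxazole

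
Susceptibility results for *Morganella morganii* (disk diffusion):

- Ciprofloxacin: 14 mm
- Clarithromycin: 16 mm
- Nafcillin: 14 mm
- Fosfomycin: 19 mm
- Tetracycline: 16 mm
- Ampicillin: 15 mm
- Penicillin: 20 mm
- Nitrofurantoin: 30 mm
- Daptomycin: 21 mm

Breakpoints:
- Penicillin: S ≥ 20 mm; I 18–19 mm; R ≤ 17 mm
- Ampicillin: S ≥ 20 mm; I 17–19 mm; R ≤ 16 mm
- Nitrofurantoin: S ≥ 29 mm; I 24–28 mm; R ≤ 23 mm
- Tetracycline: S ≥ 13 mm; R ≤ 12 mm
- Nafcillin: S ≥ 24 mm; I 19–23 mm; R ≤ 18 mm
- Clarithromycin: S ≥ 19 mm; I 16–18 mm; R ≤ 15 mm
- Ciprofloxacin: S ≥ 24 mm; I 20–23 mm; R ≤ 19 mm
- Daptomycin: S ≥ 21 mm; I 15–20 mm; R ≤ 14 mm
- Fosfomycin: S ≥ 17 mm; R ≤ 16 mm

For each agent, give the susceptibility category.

R, I, R, S, S, R, S, S, S

Ciprofloxacin (14 mm) ≤ 19 mm → R
Clarithromycin: 16 mm is in 16–18 mm — intermediate
Nafcillin 14 mm: ≤ 18 mm → Resistant
Fosfomycin: 19 mm is ≥ 17 mm ⇒ S
Tetracycline 16 mm: ≥ 13 mm ⇒ susceptible
Ampicillin (15 mm) ≤ 16 mm — R
Penicillin: 20 mm is ≥ 20 mm — Susceptible
Nitrofurantoin: 30 mm is ≥ 29 mm → susceptible
Daptomycin (21 mm) ≥ 21 mm → susceptible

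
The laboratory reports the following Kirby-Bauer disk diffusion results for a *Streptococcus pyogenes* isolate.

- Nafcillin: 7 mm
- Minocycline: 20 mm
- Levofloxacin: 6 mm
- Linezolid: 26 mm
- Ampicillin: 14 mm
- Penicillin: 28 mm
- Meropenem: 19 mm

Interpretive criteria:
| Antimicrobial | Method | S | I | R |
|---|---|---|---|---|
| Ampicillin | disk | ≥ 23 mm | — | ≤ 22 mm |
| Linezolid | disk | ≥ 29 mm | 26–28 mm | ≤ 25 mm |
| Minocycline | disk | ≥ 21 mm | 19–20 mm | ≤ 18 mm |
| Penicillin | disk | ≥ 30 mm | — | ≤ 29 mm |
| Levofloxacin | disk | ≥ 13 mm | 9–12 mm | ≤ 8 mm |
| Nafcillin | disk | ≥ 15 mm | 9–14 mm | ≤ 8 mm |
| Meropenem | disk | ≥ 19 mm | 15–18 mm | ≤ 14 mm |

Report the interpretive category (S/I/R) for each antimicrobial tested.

Nafcillin: 7 mm is ≤ 8 mm → Resistant
Minocycline: 20 mm is in 19–20 mm → I
Levofloxacin: 6 mm is ≤ 8 mm → Resistant
Linezolid 26 mm: in 26–28 mm ⇒ Intermediate
Ampicillin: 14 mm is ≤ 22 mm ⇒ R
Penicillin: 28 mm is ≤ 29 mm ⇒ R
Meropenem: 19 mm is ≥ 19 mm — Susceptible

R, I, R, I, R, R, S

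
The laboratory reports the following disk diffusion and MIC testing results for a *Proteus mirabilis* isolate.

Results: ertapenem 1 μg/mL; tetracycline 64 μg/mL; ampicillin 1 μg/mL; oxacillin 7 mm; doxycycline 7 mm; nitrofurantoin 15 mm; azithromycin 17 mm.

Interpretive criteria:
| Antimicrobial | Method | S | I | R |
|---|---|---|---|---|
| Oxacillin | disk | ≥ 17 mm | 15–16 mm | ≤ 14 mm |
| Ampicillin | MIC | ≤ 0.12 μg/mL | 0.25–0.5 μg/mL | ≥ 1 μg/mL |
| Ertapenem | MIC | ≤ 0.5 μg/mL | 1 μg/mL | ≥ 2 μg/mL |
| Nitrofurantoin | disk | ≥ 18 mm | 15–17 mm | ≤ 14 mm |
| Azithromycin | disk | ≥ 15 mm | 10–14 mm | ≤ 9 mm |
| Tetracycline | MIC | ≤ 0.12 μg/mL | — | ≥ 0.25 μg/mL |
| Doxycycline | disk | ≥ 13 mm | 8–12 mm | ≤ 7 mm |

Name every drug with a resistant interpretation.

tetracycline, ampicillin, oxacillin, doxycycline

Ertapenem 1 μg/mL: = 1 μg/mL ⇒ I
Tetracycline (64 μg/mL) ≥ 0.25 μg/mL → resistant
Ampicillin 1 μg/mL: ≥ 1 μg/mL ⇒ Resistant
Oxacillin 7 mm: ≤ 14 mm ⇒ resistant
Doxycycline 7 mm: ≤ 7 mm → Resistant
Nitrofurantoin (15 mm) in 15–17 mm → Intermediate
Azithromycin: 17 mm is ≥ 15 mm → susceptible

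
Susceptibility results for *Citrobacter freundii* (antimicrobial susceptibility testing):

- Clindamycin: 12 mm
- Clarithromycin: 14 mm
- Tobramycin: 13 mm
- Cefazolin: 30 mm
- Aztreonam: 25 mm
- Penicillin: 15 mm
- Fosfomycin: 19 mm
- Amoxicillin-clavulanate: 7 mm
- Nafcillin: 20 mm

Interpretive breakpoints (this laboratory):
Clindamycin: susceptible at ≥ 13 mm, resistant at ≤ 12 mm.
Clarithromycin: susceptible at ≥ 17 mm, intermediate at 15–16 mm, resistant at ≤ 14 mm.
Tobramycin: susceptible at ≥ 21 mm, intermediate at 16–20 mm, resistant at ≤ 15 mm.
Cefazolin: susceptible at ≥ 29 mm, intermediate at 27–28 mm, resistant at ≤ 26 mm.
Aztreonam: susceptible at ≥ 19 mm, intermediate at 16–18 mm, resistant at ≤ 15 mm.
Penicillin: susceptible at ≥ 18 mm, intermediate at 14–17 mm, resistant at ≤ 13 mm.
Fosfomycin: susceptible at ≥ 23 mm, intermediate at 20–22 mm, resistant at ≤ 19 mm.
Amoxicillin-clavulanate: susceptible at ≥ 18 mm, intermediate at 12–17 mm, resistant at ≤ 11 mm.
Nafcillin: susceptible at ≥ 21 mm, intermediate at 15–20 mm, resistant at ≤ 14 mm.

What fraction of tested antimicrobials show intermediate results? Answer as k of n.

Clindamycin (12 mm) ≤ 12 mm → Resistant
Clarithromycin (14 mm) ≤ 14 mm ⇒ Resistant
Tobramycin (13 mm) ≤ 15 mm ⇒ R
Cefazolin (30 mm) ≥ 29 mm — susceptible
Aztreonam 25 mm: ≥ 19 mm — Susceptible
Penicillin 15 mm: in 14–17 mm → I
Fosfomycin (19 mm) ≤ 19 mm — R
Amoxicillin-clavulanate (7 mm) ≤ 11 mm — R
Nafcillin: 20 mm is in 15–20 mm → I
Intermediate: 2/9

2 of 9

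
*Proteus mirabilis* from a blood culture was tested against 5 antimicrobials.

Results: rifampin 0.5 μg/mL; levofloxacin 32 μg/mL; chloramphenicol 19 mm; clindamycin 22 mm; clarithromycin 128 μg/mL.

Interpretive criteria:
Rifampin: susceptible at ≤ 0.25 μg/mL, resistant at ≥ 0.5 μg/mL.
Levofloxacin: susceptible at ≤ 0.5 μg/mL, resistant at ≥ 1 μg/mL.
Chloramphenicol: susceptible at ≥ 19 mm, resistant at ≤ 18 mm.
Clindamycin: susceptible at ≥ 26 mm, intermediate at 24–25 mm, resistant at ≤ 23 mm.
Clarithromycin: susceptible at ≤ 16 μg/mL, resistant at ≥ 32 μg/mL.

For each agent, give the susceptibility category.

Rifampin 0.5 μg/mL: ≥ 0.5 μg/mL ⇒ R
Levofloxacin 32 μg/mL: ≥ 1 μg/mL — Resistant
Chloramphenicol (19 mm) ≥ 19 mm → S
Clindamycin 22 mm: ≤ 23 mm ⇒ R
Clarithromycin (128 μg/mL) ≥ 32 μg/mL ⇒ Resistant

R, R, S, R, R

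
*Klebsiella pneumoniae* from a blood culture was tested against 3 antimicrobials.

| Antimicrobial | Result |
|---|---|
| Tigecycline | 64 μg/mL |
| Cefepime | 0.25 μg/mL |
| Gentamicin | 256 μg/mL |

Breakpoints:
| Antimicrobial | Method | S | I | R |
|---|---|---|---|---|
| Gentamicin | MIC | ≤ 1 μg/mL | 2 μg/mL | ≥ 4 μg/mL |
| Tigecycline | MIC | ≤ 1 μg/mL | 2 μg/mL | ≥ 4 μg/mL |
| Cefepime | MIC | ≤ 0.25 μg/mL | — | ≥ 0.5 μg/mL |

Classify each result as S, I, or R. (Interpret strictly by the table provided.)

Tigecycline: 64 μg/mL is ≥ 4 μg/mL → resistant
Cefepime 0.25 μg/mL: ≤ 0.25 μg/mL ⇒ S
Gentamicin 256 μg/mL: ≥ 4 μg/mL → R

R, S, R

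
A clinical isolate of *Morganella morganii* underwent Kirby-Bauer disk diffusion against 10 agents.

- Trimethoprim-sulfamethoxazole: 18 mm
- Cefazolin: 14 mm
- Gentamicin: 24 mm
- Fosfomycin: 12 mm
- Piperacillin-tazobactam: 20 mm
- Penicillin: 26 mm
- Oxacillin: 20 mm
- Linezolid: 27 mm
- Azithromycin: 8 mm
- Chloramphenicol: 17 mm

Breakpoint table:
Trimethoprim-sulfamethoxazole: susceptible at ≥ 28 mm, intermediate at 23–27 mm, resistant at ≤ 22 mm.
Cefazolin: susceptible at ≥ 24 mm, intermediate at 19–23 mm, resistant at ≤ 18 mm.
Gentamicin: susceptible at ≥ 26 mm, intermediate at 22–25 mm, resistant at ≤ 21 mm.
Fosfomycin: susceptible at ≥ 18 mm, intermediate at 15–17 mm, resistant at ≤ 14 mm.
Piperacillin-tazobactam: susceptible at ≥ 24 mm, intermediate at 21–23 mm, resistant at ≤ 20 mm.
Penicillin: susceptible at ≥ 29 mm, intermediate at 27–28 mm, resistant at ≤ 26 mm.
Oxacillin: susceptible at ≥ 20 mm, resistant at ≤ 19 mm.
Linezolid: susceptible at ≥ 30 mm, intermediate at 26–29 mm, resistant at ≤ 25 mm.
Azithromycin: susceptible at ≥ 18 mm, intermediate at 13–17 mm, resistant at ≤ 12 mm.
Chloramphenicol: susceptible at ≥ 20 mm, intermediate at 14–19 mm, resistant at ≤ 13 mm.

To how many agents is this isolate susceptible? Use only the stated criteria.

1

Trimethoprim-sulfamethoxazole 18 mm: ≤ 22 mm → R
Cefazolin: 14 mm is ≤ 18 mm — Resistant
Gentamicin 24 mm: in 22–25 mm ⇒ I
Fosfomycin: 12 mm is ≤ 14 mm → Resistant
Piperacillin-tazobactam: 20 mm is ≤ 20 mm — Resistant
Penicillin 26 mm: ≤ 26 mm → Resistant
Oxacillin 20 mm: ≥ 20 mm → susceptible
Linezolid 27 mm: in 26–29 mm — intermediate
Azithromycin: 8 mm is ≤ 12 mm → resistant
Chloramphenicol: 17 mm is in 14–19 mm — Intermediate
Susceptible: 1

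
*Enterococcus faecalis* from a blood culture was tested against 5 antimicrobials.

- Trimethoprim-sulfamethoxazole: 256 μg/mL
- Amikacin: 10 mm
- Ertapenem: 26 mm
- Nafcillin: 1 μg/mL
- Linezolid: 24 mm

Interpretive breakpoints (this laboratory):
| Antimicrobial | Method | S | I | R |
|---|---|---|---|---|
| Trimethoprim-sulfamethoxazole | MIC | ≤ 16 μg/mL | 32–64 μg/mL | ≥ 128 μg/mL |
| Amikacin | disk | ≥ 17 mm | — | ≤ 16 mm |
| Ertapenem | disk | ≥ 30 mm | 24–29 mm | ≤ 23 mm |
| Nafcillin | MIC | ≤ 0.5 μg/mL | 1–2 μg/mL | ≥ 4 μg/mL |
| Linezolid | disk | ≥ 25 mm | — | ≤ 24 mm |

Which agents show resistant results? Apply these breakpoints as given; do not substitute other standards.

trimethoprim-sulfamethoxazole, amikacin, linezolid

Trimethoprim-sulfamethoxazole (256 μg/mL) ≥ 128 μg/mL — Resistant
Amikacin 10 mm: ≤ 16 mm — R
Ertapenem: 26 mm is in 24–29 mm ⇒ I
Nafcillin: 1 μg/mL is in 1–2 μg/mL — Intermediate
Linezolid (24 mm) ≤ 24 mm — Resistant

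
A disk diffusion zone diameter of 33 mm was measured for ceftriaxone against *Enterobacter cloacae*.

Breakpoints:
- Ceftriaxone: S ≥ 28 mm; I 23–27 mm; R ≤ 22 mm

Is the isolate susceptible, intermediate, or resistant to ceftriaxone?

Ceftriaxone 33 mm: ≥ 28 mm — susceptible

Susceptible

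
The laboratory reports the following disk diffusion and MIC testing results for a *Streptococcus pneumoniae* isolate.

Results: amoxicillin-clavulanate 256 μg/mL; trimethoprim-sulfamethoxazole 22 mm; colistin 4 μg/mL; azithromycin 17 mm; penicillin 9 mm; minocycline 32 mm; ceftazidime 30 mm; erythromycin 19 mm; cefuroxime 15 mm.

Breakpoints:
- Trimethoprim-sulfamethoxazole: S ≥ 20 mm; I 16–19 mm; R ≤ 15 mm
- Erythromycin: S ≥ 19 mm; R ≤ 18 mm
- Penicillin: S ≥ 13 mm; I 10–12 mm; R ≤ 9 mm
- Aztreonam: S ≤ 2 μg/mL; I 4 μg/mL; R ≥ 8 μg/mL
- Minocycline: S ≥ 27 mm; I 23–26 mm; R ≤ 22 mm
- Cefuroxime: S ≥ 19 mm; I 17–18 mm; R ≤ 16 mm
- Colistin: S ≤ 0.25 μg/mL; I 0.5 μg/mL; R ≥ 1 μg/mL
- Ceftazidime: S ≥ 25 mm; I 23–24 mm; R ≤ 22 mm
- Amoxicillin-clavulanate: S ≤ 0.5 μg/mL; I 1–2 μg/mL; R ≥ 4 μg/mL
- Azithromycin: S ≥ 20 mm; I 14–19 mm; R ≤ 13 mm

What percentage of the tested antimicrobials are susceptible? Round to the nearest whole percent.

44%

Amoxicillin-clavulanate 256 μg/mL: ≥ 4 μg/mL ⇒ R
Trimethoprim-sulfamethoxazole: 22 mm is ≥ 20 mm — Susceptible
Colistin: 4 μg/mL is ≥ 1 μg/mL ⇒ R
Azithromycin 17 mm: in 14–19 mm → I
Penicillin 9 mm: ≤ 9 mm → R
Minocycline (32 mm) ≥ 27 mm → susceptible
Ceftazidime 30 mm: ≥ 25 mm — susceptible
Erythromycin: 19 mm is ≥ 19 mm → Susceptible
Cefuroxime: 15 mm is ≤ 16 mm — resistant
Susceptible: 4/9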